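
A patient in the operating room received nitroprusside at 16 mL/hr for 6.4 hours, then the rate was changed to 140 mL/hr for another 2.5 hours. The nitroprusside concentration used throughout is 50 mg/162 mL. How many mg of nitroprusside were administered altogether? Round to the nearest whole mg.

Concentration = 50 mg ÷ 162 mL = 0.308642 mg/mL
Stage 1: 16 mL/hr × 6.4 hr = 102.4 mL → 102.4 mL × 0.308642 mg/mL = 31.60494 mg
Stage 2: 140 mL/hr × 2.5 hr = 350 mL → 350 mL × 0.308642 mg/mL = 108.0247 mg
Total = 31.60494 + 108.0247 = 139.6296 mg

140 mg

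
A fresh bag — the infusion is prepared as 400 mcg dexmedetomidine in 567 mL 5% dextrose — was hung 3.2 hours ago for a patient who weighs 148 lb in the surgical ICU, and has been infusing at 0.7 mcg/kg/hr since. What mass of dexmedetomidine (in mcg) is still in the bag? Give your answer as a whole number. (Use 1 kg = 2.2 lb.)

Weight = 148 lb ÷ 2.2 lb/kg = 67.27273 kg
Dose = 0.7 mcg/kg/hr × 67.27273 kg = 47.09091 mcg/hr
Concentration = 400 mcg ÷ 567 mL = 0.7054674 mcg/mL
Rate = 47.09091 mcg/hr ÷ 0.7054674 mcg/mL = 66.75136 mL/hr
Volume infused = 66.75136 mL/hr × 3.2 hr = 213.6044 mL
Volume remaining = 567 − 213.6044 = 353.3956 mL
Drug remaining = 353.3956 mL × 0.7054674 mcg/mL = 249.3091 mcg

249 mcg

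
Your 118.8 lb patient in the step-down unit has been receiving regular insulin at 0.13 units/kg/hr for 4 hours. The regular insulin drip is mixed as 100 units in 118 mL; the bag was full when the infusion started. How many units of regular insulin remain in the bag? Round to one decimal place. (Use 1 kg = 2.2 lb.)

71.9 units

Weight = 118.8 lb ÷ 2.2 lb/kg = 54 kg
Dose = 0.13 units/kg/hr × 54 kg = 7.02 units/hr
Concentration = 100 units ÷ 118 mL = 0.8474576 units/mL
Rate = 7.02 units/hr ÷ 0.8474576 units/mL = 8.2836 mL/hr
Volume infused = 8.2836 mL/hr × 4 hr = 33.1344 mL
Volume remaining = 118 − 33.1344 = 84.8656 mL
Drug remaining = 84.8656 mL × 0.8474576 units/mL = 71.92 units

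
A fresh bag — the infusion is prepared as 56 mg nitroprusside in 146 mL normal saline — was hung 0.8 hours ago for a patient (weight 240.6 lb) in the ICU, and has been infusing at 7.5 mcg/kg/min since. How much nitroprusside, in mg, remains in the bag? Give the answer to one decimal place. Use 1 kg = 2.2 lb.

16.6 mg

Weight = 240.6 lb ÷ 2.2 lb/kg = 109.3636 kg
Dose = 7.5 mcg/kg/min × 109.3636 kg = 820.2273 mcg/min
820.2273 mcg/min × 60 min/hr = 49213.64 mcg/hr
Concentration = 56 mg ÷ 146 mL = 0.3835616 mg/mL = 383.5616 mcg/mL
Rate = 49213.64 mcg/hr ÷ 383.5616 mcg/mL = 128.307 mL/hr
Volume infused = 128.307 mL/hr × 0.8 hr = 102.6456 mL
Volume remaining = 146 − 102.6456 = 43.35442 mL
Drug remaining = 43.35442 mL × 383.5616 mcg/mL = 16629.09 mcg = 16.62909 mg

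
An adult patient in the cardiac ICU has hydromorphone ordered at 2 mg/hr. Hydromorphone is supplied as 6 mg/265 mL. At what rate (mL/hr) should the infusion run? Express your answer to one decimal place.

Concentration = 6 mg ÷ 265 mL = 0.02264151 mg/mL
Rate = 2 mg/hr ÷ 0.02264151 mg/mL = 88.33333 mL/hr

88.3 mL/hr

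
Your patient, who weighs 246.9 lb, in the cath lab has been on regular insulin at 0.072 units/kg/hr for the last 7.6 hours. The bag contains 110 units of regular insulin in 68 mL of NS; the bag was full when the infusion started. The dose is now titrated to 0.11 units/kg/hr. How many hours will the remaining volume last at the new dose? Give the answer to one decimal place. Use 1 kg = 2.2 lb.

3.9 hours

Initial rate:
Weight = 246.9 lb ÷ 2.2 lb/kg = 112.2273 kg
Dose = 0.072 units/kg/hr × 112.2273 kg = 8.080364 units/hr
Concentration = 110 units ÷ 68 mL = 1.617647 units/mL
Rate = 8.080364 units/hr ÷ 1.617647 units/mL = 4.995134 mL/hr
Volume infused so far = 4.995134 mL/hr × 7.6 hr = 37.96302 mL
Volume remaining = 68 − 37.96302 = 30.03698 mL
New rate:
Dose = 0.11 units/kg/hr × 112.2273 kg = 12.345 units/hr
Rate = 12.345 units/hr ÷ 1.617647 units/mL = 7.631455 mL/hr
Time remaining = 30.03698 mL ÷ 7.631455 mL/hr = 3.935945 hr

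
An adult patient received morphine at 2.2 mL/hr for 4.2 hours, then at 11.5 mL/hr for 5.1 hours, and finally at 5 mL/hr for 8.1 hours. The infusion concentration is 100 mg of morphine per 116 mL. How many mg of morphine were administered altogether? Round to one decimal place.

93.4 mg

Concentration = 100 mg ÷ 116 mL = 0.862069 mg/mL
Stage 1: 2.2 mL/hr × 4.2 hr = 9.24 mL → 9.24 mL × 0.862069 mg/mL = 7.965517 mg
Stage 2: 11.5 mL/hr × 5.1 hr = 58.65 mL → 58.65 mL × 0.862069 mg/mL = 50.56034 mg
Stage 3: 5 mL/hr × 8.1 hr = 40.5 mL → 40.5 mL × 0.862069 mg/mL = 34.91379 mg
Total = 7.965517 + 50.56034 + 34.91379 = 93.43966 mg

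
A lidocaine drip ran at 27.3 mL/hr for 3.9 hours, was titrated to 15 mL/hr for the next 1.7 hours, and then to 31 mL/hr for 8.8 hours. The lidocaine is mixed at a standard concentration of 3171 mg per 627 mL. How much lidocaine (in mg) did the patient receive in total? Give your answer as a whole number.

2047 mg

Concentration = 3171 mg ÷ 627 mL = 5.057416 mg/mL
Stage 1: 27.3 mL/hr × 3.9 hr = 106.47 mL → 106.47 mL × 5.057416 mg/mL = 538.4631 mg
Stage 2: 15 mL/hr × 1.7 hr = 25.5 mL → 25.5 mL × 5.057416 mg/mL = 128.9641 mg
Stage 3: 31 mL/hr × 8.8 hr = 272.8 mL → 272.8 mL × 5.057416 mg/mL = 1379.663 mg
Total = 538.4631 + 128.9641 + 1379.663 = 2047.09 mg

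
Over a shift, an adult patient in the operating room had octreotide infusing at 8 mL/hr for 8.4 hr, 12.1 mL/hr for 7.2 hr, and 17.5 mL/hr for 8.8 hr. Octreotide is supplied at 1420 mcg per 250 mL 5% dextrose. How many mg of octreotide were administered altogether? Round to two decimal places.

Concentration = 1420 mcg ÷ 250 mL = 5.68 mcg/mL
Stage 1: 8 mL/hr × 8.4 hr = 67.2 mL → 67.2 mL × 5.68 mcg/mL = 381.696 mcg
Stage 2: 12.1 mL/hr × 7.2 hr = 87.12 mL → 87.12 mL × 5.68 mcg/mL = 494.8416 mcg
Stage 3: 17.5 mL/hr × 8.8 hr = 154 mL → 154 mL × 5.68 mcg/mL = 874.72 mcg
Total = 381.696 + 494.8416 + 874.72 = 1751.258 mcg = 1.751258 mg

1.75 mg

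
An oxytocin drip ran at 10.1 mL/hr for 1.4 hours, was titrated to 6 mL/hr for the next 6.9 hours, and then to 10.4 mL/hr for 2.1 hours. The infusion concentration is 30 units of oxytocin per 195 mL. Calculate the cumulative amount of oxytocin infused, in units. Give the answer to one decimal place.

Concentration = 30 units ÷ 195 mL = 0.1538462 units/mL
Stage 1: 10.1 mL/hr × 1.4 hr = 14.14 mL → 14.14 mL × 0.1538462 units/mL = 2.175385 units
Stage 2: 6 mL/hr × 6.9 hr = 41.4 mL → 41.4 mL × 0.1538462 units/mL = 6.369231 units
Stage 3: 10.4 mL/hr × 2.1 hr = 21.84 mL → 21.84 mL × 0.1538462 units/mL = 3.36 units
Total = 2.175385 + 6.369231 + 3.36 = 11.90462 units

11.9 units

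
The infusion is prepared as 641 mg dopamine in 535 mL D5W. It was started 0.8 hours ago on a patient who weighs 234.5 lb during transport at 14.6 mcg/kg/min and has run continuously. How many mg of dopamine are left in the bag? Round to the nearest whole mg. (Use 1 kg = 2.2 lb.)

566 mg

Weight = 234.5 lb ÷ 2.2 lb/kg = 106.5909 kg
Dose = 14.6 mcg/kg/min × 106.5909 kg = 1556.227 mcg/min
1556.227 mcg/min × 60 min/hr = 93373.64 mcg/hr
Concentration = 641 mg ÷ 535 mL = 1.198131 mg/mL = 1198.131 mcg/mL
Rate = 93373.64 mcg/hr ÷ 1198.131 mcg/mL = 77.93275 mL/hr
Volume infused = 77.93275 mL/hr × 0.8 hr = 62.3462 mL
Volume remaining = 535 − 62.3462 = 472.6538 mL
Drug remaining = 472.6538 mL × 1198.131 mcg/mL = 566301.1 mcg = 566.3011 mg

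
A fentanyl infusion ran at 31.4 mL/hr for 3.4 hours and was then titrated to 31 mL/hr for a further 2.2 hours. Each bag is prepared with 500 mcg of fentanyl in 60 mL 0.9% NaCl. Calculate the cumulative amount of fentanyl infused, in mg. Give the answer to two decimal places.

1.46 mg

Concentration = 500 mcg ÷ 60 mL = 8.333333 mcg/mL
Stage 1: 31.4 mL/hr × 3.4 hr = 106.76 mL → 106.76 mL × 8.333333 mcg/mL = 889.6667 mcg
Stage 2: 31 mL/hr × 2.2 hr = 68.2 mL → 68.2 mL × 8.333333 mcg/mL = 568.3333 mcg
Total = 889.6667 + 568.3333 = 1458 mcg = 1.458 mg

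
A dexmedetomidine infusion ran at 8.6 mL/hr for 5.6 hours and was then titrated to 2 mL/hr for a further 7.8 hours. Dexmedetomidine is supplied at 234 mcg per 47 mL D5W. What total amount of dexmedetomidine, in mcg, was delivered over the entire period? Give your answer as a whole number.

Concentration = 234 mcg ÷ 47 mL = 4.978723 mcg/mL
Stage 1: 8.6 mL/hr × 5.6 hr = 48.16 mL → 48.16 mL × 4.978723 mcg/mL = 239.7753 mcg
Stage 2: 2 mL/hr × 7.8 hr = 15.6 mL → 15.6 mL × 4.978723 mcg/mL = 77.66809 mcg
Total = 239.7753 + 77.66809 = 317.4434 mcg

317 mcg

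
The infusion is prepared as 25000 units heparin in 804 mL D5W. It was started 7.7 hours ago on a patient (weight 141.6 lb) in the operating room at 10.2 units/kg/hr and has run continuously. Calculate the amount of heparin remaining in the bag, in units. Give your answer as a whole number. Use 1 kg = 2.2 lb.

Weight = 141.6 lb ÷ 2.2 lb/kg = 64.36364 kg
Dose = 10.2 units/kg/hr × 64.36364 kg = 656.5091 units/hr
Concentration = 25000 units ÷ 804 mL = 31.09453 units/mL
Rate = 656.5091 units/hr ÷ 31.09453 units/mL = 21.11333 mL/hr
Volume infused = 21.11333 mL/hr × 7.7 hr = 162.5727 mL
Volume remaining = 804 − 162.5727 = 641.4273 mL
Drug remaining = 641.4273 mL × 31.09453 units/mL = 19944.88 units

19945 units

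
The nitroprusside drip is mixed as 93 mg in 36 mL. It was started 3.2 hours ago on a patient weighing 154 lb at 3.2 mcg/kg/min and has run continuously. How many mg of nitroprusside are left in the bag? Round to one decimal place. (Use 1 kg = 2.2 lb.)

Weight = 154 lb ÷ 2.2 lb/kg = 70 kg
Dose = 3.2 mcg/kg/min × 70 kg = 224 mcg/min
224 mcg/min × 60 min/hr = 13440 mcg/hr
Concentration = 93 mg ÷ 36 mL = 2.583333 mg/mL = 2583.333 mcg/mL
Rate = 13440 mcg/hr ÷ 2583.333 mcg/mL = 5.202581 mL/hr
Volume infused = 5.202581 mL/hr × 3.2 hr = 16.64826 mL
Volume remaining = 36 − 16.64826 = 19.35174 mL
Drug remaining = 19.35174 mL × 2583.333 mcg/mL = 49992 mcg = 49.992 mg

50.0 mg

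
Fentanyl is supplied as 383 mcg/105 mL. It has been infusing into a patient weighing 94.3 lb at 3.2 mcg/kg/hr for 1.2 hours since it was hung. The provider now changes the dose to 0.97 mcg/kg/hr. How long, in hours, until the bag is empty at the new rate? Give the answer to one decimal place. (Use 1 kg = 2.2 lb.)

Initial rate:
Weight = 94.3 lb ÷ 2.2 lb/kg = 42.86364 kg
Dose = 3.2 mcg/kg/hr × 42.86364 kg = 137.1636 mcg/hr
Concentration = 383 mcg ÷ 105 mL = 3.647619 mcg/mL
Rate = 137.1636 mcg/hr ÷ 3.647619 mcg/mL = 37.60361 mL/hr
Volume infused so far = 37.60361 mL/hr × 1.2 hr = 45.12433 mL
Volume remaining = 105 − 45.12433 = 59.87567 mL
New rate:
Dose = 0.97 mcg/kg/hr × 42.86364 kg = 41.57773 mcg/hr
Rate = 41.57773 mcg/hr ÷ 3.647619 mcg/mL = 11.39859 mL/hr
Time remaining = 59.87567 mL ÷ 11.39859 mL/hr = 5.2529 hr

5.3 hours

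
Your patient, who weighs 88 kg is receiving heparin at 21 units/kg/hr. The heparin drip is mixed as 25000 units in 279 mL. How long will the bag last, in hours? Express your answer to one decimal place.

Dose = 21 units/kg/hr × 88 kg = 1848 units/hr
Concentration = 25000 units ÷ 279 mL = 89.60573 units/mL
Rate = 1848 units/hr ÷ 89.60573 units/mL = 20.62368 mL/hr
Duration = 279 mL ÷ 20.62368 mL/hr = 13.52814 hr

13.5 hours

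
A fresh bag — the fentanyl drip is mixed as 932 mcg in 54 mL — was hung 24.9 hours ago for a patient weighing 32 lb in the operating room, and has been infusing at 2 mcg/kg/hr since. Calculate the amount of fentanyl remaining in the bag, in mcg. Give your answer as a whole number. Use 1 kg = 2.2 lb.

Weight = 32 lb ÷ 2.2 lb/kg = 14.54545 kg
Dose = 2 mcg/kg/hr × 14.54545 kg = 29.09091 mcg/hr
Concentration = 932 mcg ÷ 54 mL = 17.25926 mcg/mL
Rate = 29.09091 mcg/hr ÷ 17.25926 mcg/mL = 1.685525 mL/hr
Volume infused = 1.685525 mL/hr × 24.9 hr = 41.96957 mL
Volume remaining = 54 − 41.96957 = 12.03043 mL
Drug remaining = 12.03043 mL × 17.25926 mcg/mL = 207.6364 mcg

208 mcg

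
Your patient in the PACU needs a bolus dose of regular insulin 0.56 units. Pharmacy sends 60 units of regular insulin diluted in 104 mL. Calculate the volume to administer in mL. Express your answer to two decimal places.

Concentration = 60 units ÷ 104 mL = 0.5769231 units/mL
Volume = 0.56 units ÷ 0.5769231 units/mL = 0.9706667 mL

0.97 mL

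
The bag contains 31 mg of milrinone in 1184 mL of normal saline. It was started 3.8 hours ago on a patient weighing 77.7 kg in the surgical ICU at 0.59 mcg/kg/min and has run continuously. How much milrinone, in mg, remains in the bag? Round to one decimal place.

20.5 mg

Dose = 0.59 mcg/kg/min × 77.7 kg = 45.843 mcg/min
45.843 mcg/min × 60 min/hr = 2750.58 mcg/hr
Concentration = 31 mg ÷ 1184 mL = 0.02618243 mg/mL = 26.18243 mcg/mL
Rate = 2750.58 mcg/hr ÷ 26.18243 mcg/mL = 105.0544 mL/hr
Volume infused = 105.0544 mL/hr × 3.8 hr = 399.2068 mL
Volume remaining = 1184 − 399.2068 = 784.7932 mL
Drug remaining = 784.7932 mL × 26.18243 mcg/mL = 20547.8 mcg = 20.5478 mg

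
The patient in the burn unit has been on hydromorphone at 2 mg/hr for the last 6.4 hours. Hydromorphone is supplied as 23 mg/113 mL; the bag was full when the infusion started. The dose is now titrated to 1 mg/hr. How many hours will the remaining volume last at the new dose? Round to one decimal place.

10.2 hours

Initial rate:
Concentration = 23 mg ÷ 113 mL = 0.2035398 mg/mL
Rate = 2 mg/hr ÷ 0.2035398 mg/mL = 9.826087 mL/hr
Volume infused so far = 9.826087 mL/hr × 6.4 hr = 62.88696 mL
Volume remaining = 113 − 62.88696 = 50.11304 mL
New rate:
Rate = 1 mg/hr ÷ 0.2035398 mg/mL = 4.913043 mL/hr
Time remaining = 50.11304 mL ÷ 4.913043 mL/hr = 10.2 hr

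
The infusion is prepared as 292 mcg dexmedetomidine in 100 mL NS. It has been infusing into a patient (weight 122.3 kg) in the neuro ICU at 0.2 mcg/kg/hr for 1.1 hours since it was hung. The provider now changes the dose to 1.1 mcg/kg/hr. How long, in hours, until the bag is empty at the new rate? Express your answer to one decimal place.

2.0 hours

Initial rate:
Dose = 0.2 mcg/kg/hr × 122.3 kg = 24.46 mcg/hr
Concentration = 292 mcg ÷ 100 mL = 2.92 mcg/mL
Rate = 24.46 mcg/hr ÷ 2.92 mcg/mL = 8.376712 mL/hr
Volume infused so far = 8.376712 mL/hr × 1.1 hr = 9.214384 mL
Volume remaining = 100 − 9.214384 = 90.78562 mL
New rate:
Dose = 1.1 mcg/kg/hr × 122.3 kg = 134.53 mcg/hr
Rate = 134.53 mcg/hr ÷ 2.92 mcg/mL = 46.07192 mL/hr
Time remaining = 90.78562 mL ÷ 46.07192 mL/hr = 1.97052 hr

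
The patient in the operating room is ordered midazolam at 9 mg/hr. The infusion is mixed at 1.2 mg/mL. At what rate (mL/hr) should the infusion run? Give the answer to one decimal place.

Rate = 9 mg/hr ÷ 1.2 mg/mL = 7.5 mL/hr

7.5 mL/hr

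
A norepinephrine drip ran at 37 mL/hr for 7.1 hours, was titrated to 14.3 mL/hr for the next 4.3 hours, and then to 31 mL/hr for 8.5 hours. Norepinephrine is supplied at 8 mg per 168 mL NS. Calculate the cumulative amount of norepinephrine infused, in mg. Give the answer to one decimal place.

28.0 mg

Concentration = 8 mg ÷ 168 mL = 0.04761905 mg/mL
Stage 1: 37 mL/hr × 7.1 hr = 262.7 mL → 262.7 mL × 0.04761905 mg/mL = 12.50952 mg
Stage 2: 14.3 mL/hr × 4.3 hr = 61.49 mL → 61.49 mL × 0.04761905 mg/mL = 2.928095 mg
Stage 3: 31 mL/hr × 8.5 hr = 263.5 mL → 263.5 mL × 0.04761905 mg/mL = 12.54762 mg
Total = 12.50952 + 2.928095 + 12.54762 = 27.98524 mg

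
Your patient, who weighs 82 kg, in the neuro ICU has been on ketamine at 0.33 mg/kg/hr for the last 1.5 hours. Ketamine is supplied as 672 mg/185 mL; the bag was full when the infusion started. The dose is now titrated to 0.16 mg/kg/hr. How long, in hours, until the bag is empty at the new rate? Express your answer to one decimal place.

48.1 hours

Initial rate:
Dose = 0.33 mg/kg/hr × 82 kg = 27.06 mg/hr
Concentration = 672 mg ÷ 185 mL = 3.632432 mg/mL
Rate = 27.06 mg/hr ÷ 3.632432 mg/mL = 7.449554 mL/hr
Volume infused so far = 7.449554 mL/hr × 1.5 hr = 11.17433 mL
Volume remaining = 185 − 11.17433 = 173.8257 mL
New rate:
Dose = 0.16 mg/kg/hr × 82 kg = 13.12 mg/hr
Rate = 13.12 mg/hr ÷ 3.632432 mg/mL = 3.611905 mL/hr
Time remaining = 173.8257 mL ÷ 3.611905 mL/hr = 48.12576 hr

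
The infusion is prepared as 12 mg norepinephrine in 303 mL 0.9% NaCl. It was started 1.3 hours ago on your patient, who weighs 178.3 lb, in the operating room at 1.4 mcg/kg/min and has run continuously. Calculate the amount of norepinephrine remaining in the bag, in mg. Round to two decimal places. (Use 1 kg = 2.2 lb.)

Weight = 178.3 lb ÷ 2.2 lb/kg = 81.04545 kg
Dose = 1.4 mcg/kg/min × 81.04545 kg = 113.4636 mcg/min
113.4636 mcg/min × 60 min/hr = 6807.818 mcg/hr
Concentration = 12 mg ÷ 303 mL = 0.03960396 mg/mL = 39.60396 mcg/mL
Rate = 6807.818 mcg/hr ÷ 39.60396 mcg/mL = 171.8974 mL/hr
Volume infused = 171.8974 mL/hr × 1.3 hr = 223.4666 mL
Volume remaining = 303 − 223.4666 = 79.53337 mL
Drug remaining = 79.53337 mL × 39.60396 mcg/mL = 3149.836 mcg = 3.149836 mg

3.15 mg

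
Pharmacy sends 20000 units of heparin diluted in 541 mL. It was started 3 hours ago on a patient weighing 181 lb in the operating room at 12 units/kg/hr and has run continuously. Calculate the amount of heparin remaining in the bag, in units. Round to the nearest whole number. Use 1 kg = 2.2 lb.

17038 units

Weight = 181 lb ÷ 2.2 lb/kg = 82.27273 kg
Dose = 12 units/kg/hr × 82.27273 kg = 987.2727 units/hr
Concentration = 20000 units ÷ 541 mL = 36.96858 units/mL
Rate = 987.2727 units/hr ÷ 36.96858 units/mL = 26.70573 mL/hr
Volume infused = 26.70573 mL/hr × 3 hr = 80.11718 mL
Volume remaining = 541 − 80.11718 = 460.8828 mL
Drug remaining = 460.8828 mL × 36.96858 units/mL = 17038.18 units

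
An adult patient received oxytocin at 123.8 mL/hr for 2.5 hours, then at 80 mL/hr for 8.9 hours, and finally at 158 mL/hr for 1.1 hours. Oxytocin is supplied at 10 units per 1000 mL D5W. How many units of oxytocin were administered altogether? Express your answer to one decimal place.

Concentration = 10 units ÷ 1000 mL = 0.01 units/mL
Stage 1: 123.8 mL/hr × 2.5 hr = 309.5 mL → 309.5 mL × 0.01 units/mL = 3.095 units
Stage 2: 80 mL/hr × 8.9 hr = 712 mL → 712 mL × 0.01 units/mL = 7.12 units
Stage 3: 158 mL/hr × 1.1 hr = 173.8 mL → 173.8 mL × 0.01 units/mL = 1.738 units
Total = 3.095 + 7.12 + 1.738 = 11.953 units

12.0 units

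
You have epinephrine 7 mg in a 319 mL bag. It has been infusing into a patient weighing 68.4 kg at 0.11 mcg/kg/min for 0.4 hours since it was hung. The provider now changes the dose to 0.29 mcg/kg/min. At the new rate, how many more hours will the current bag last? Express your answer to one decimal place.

5.7 hours

Initial rate:
Dose = 0.11 mcg/kg/min × 68.4 kg = 7.524 mcg/min
7.524 mcg/min × 60 min/hr = 451.44 mcg/hr
Concentration = 7 mg ÷ 319 mL = 0.02194357 mg/mL = 21.94357 mcg/mL
Rate = 451.44 mcg/hr ÷ 21.94357 mcg/mL = 20.57277 mL/hr
Volume infused so far = 20.57277 mL/hr × 0.4 hr = 8.229106 mL
Volume remaining = 319 − 8.229106 = 310.7709 mL
New rate:
Dose = 0.29 mcg/kg/min × 68.4 kg = 19.836 mcg/min
19.836 mcg/min × 60 min/hr = 1190.16 mcg/hr
Rate = 1190.16 mcg/hr ÷ 21.94357 mcg/mL = 54.23729 mL/hr
Time remaining = 310.7709 mL ÷ 54.23729 mL/hr = 5.729838 hr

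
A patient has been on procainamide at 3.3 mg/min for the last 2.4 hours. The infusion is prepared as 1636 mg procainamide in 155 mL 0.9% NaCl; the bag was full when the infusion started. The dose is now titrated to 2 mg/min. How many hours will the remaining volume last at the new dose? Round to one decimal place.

Initial rate:
3.3 mg/min × 60 min/hr = 198 mg/hr
Concentration = 1636 mg ÷ 155 mL = 10.55484 mg/mL
Rate = 198 mg/hr ÷ 10.55484 mg/mL = 18.75917 mL/hr
Volume infused so far = 18.75917 mL/hr × 2.4 hr = 45.022 mL
Volume remaining = 155 − 45.022 = 109.978 mL
New rate:
2 mg/min × 60 min/hr = 120 mg/hr
Rate = 120 mg/hr ÷ 10.55484 mg/mL = 11.36919 mL/hr
Time remaining = 109.978 mL ÷ 11.36919 mL/hr = 9.673333 hr

9.7 hours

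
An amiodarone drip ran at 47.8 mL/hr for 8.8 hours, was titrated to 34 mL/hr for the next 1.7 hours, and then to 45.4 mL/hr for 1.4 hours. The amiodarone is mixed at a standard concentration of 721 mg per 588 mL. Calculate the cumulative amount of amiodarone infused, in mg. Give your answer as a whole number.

Concentration = 721 mg ÷ 588 mL = 1.22619 mg/mL
Stage 1: 47.8 mL/hr × 8.8 hr = 420.64 mL → 420.64 mL × 1.22619 mg/mL = 515.7848 mg
Stage 2: 34 mL/hr × 1.7 hr = 57.8 mL → 57.8 mL × 1.22619 mg/mL = 70.87381 mg
Stage 3: 45.4 mL/hr × 1.4 hr = 63.56 mL → 63.56 mL × 1.22619 mg/mL = 77.93667 mg
Total = 515.7848 + 70.87381 + 77.93667 = 664.5952 mg

665 mg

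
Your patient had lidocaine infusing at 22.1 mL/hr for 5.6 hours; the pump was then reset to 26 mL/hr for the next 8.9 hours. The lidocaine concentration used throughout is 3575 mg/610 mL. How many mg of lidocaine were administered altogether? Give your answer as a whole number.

Concentration = 3575 mg ÷ 610 mL = 5.860656 mg/mL
Stage 1: 22.1 mL/hr × 5.6 hr = 123.76 mL → 123.76 mL × 5.860656 mg/mL = 725.3148 mg
Stage 2: 26 mL/hr × 8.9 hr = 231.4 mL → 231.4 mL × 5.860656 mg/mL = 1356.156 mg
Total = 725.3148 + 1356.156 = 2081.47 mg

2081 mg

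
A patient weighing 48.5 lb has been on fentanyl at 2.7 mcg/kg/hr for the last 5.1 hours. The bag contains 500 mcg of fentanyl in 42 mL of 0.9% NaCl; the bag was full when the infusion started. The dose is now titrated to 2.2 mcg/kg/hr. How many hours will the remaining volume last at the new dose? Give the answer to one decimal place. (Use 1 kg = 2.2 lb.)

4.1 hours

Initial rate:
Weight = 48.5 lb ÷ 2.2 lb/kg = 22.04545 kg
Dose = 2.7 mcg/kg/hr × 22.04545 kg = 59.52273 mcg/hr
Concentration = 500 mcg ÷ 42 mL = 11.90476 mcg/mL
Rate = 59.52273 mcg/hr ÷ 11.90476 mcg/mL = 4.999909 mL/hr
Volume infused so far = 4.999909 mL/hr × 5.1 hr = 25.49954 mL
Volume remaining = 42 − 25.49954 = 16.50046 mL
New rate:
Dose = 2.2 mcg/kg/hr × 22.04545 kg = 48.5 mcg/hr
Rate = 48.5 mcg/hr ÷ 11.90476 mcg/mL = 4.074 mL/hr
Time remaining = 16.50046 mL ÷ 4.074 mL/hr = 4.050187 hr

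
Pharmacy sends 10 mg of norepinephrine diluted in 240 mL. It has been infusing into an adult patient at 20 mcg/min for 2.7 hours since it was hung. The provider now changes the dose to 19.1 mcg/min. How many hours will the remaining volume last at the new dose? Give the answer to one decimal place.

Initial rate:
20 mcg/min × 60 min/hr = 1200 mcg/hr
Concentration = 10 mg ÷ 240 mL = 0.04166667 mg/mL = 41.66667 mcg/mL
Rate = 1200 mcg/hr ÷ 41.66667 mcg/mL = 28.8 mL/hr
Volume infused so far = 28.8 mL/hr × 2.7 hr = 77.76 mL
Volume remaining = 240 − 77.76 = 162.24 mL
New rate:
19.1 mcg/min × 60 min/hr = 1146 mcg/hr
Rate = 1146 mcg/hr ÷ 41.66667 mcg/mL = 27.504 mL/hr
Time remaining = 162.24 mL ÷ 27.504 mL/hr = 5.898778 hr

5.9 hours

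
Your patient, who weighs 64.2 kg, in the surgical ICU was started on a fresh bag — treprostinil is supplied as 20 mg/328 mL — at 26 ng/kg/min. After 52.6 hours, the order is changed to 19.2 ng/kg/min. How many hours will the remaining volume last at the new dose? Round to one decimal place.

Initial rate:
Dose = 26 ng/kg/min × 64.2 kg = 1669.2 ng/min
1669.2 ng/min × 60 min/hr = 100152 ng/hr
Concentration = 20 mg ÷ 328 mL = 0.06097561 mg/mL = 60975.61 ng/mL
Rate = 100152 ng/hr ÷ 60975.61 ng/mL = 1.642493 mL/hr
Volume infused so far = 1.642493 mL/hr × 52.6 hr = 86.39512 mL
Volume remaining = 328 − 86.39512 = 241.6049 mL
New rate:
Dose = 19.2 ng/kg/min × 64.2 kg = 1232.64 ng/min
1232.64 ng/min × 60 min/hr = 73958.4 ng/hr
Rate = 73958.4 ng/hr ÷ 60975.61 ng/mL = 1.212918 mL/hr
Time remaining = 241.6049 mL ÷ 1.212918 mL/hr = 199.1931 hr

199.2 hours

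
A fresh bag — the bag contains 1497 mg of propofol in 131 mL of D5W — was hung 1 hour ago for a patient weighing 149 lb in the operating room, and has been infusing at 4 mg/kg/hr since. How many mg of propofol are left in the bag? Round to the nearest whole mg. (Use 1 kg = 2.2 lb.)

1226 mg

Weight = 149 lb ÷ 2.2 lb/kg = 67.72727 kg
Dose = 4 mg/kg/hr × 67.72727 kg = 270.9091 mg/hr
Concentration = 1497 mg ÷ 131 mL = 11.42748 mg/mL
Rate = 270.9091 mg/hr ÷ 11.42748 mg/mL = 23.70681 mL/hr
Volume infused = 23.70681 mL/hr × 1 hr = 23.70681 mL
Volume remaining = 131 − 23.70681 = 107.2932 mL
Drug remaining = 107.2932 mL × 11.42748 mg/mL = 1226.091 mg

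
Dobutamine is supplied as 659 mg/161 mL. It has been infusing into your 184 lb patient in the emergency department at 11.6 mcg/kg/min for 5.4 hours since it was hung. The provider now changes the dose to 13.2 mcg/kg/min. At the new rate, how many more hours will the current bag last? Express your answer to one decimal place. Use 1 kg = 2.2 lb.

5.2 hours

Initial rate:
Weight = 184 lb ÷ 2.2 lb/kg = 83.63636 kg
Dose = 11.6 mcg/kg/min × 83.63636 kg = 970.1818 mcg/min
970.1818 mcg/min × 60 min/hr = 58210.91 mcg/hr
Concentration = 659 mg ÷ 161 mL = 4.093168 mg/mL = 4093.168 mcg/mL
Rate = 58210.91 mcg/hr ÷ 4093.168 mcg/mL = 14.22148 mL/hr
Volume infused so far = 14.22148 mL/hr × 5.4 hr = 76.796 mL
Volume remaining = 161 − 76.796 = 84.204 mL
New rate:
Dose = 13.2 mcg/kg/min × 83.63636 kg = 1104 mcg/min
1104 mcg/min × 60 min/hr = 66240 mcg/hr
Rate = 66240 mcg/hr ÷ 4093.168 mcg/mL = 16.18307 mL/hr
Time remaining = 84.204 mL ÷ 16.18307 mL/hr = 5.203217 hr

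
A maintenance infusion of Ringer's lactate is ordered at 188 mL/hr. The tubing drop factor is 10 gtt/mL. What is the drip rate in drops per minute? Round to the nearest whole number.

188 mL/hr ÷ 60 min/hr = 3.133333 mL/min
3.133333 mL/min × 10 gtt/mL = 31.33333 gtt/min

31 gtt/min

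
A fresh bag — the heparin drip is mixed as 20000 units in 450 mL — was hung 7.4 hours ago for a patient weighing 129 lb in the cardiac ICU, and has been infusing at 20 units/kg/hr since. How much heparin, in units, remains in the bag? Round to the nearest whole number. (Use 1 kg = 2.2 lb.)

11322 units

Weight = 129 lb ÷ 2.2 lb/kg = 58.63636 kg
Dose = 20 units/kg/hr × 58.63636 kg = 1172.727 units/hr
Concentration = 20000 units ÷ 450 mL = 44.44444 units/mL
Rate = 1172.727 units/hr ÷ 44.44444 units/mL = 26.38636 mL/hr
Volume infused = 26.38636 mL/hr × 7.4 hr = 195.2591 mL
Volume remaining = 450 − 195.2591 = 254.7409 mL
Drug remaining = 254.7409 mL × 44.44444 units/mL = 11321.82 units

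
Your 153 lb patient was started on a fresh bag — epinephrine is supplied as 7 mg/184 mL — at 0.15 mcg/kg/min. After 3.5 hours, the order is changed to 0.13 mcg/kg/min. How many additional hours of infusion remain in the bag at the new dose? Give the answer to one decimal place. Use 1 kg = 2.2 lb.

8.9 hours

Initial rate:
Weight = 153 lb ÷ 2.2 lb/kg = 69.54545 kg
Dose = 0.15 mcg/kg/min × 69.54545 kg = 10.43182 mcg/min
10.43182 mcg/min × 60 min/hr = 625.9091 mcg/hr
Concentration = 7 mg ÷ 184 mL = 0.03804348 mg/mL = 38.04348 mcg/mL
Rate = 625.9091 mcg/hr ÷ 38.04348 mcg/mL = 16.45247 mL/hr
Volume infused so far = 16.45247 mL/hr × 3.5 hr = 57.58364 mL
Volume remaining = 184 − 57.58364 = 126.4164 mL
New rate:
Dose = 0.13 mcg/kg/min × 69.54545 kg = 9.040909 mcg/min
9.040909 mcg/min × 60 min/hr = 542.4545 mcg/hr
Rate = 542.4545 mcg/hr ÷ 38.04348 mcg/mL = 14.25881 mL/hr
Time remaining = 126.4164 mL ÷ 14.25881 mL/hr = 8.865845 hr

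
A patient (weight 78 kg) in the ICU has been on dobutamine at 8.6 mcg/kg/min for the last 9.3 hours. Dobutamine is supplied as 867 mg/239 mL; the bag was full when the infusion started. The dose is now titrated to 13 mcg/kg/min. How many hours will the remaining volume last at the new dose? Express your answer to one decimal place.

8.1 hours

Initial rate:
Dose = 8.6 mcg/kg/min × 78 kg = 670.8 mcg/min
670.8 mcg/min × 60 min/hr = 40248 mcg/hr
Concentration = 867 mg ÷ 239 mL = 3.627615 mg/mL = 3627.615 mcg/mL
Rate = 40248 mcg/hr ÷ 3627.615 mcg/mL = 11.09489 mL/hr
Volume infused so far = 11.09489 mL/hr × 9.3 hr = 103.1825 mL
Volume remaining = 239 − 103.1825 = 135.8175 mL
New rate:
Dose = 13 mcg/kg/min × 78 kg = 1014 mcg/min
1014 mcg/min × 60 min/hr = 60840 mcg/hr
Rate = 60840 mcg/hr ÷ 3627.615 mcg/mL = 16.77135 mL/hr
Time remaining = 135.8175 mL ÷ 16.77135 mL/hr = 8.098185 hr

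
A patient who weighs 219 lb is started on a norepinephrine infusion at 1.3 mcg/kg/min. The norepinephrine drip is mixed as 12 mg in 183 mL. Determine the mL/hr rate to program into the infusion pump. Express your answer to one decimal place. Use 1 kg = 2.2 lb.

Weight = 219 lb ÷ 2.2 lb/kg = 99.54545 kg
Dose = 1.3 mcg/kg/min × 99.54545 kg = 129.4091 mcg/min
129.4091 mcg/min × 60 min/hr = 7764.545 mcg/hr
Concentration = 12 mg ÷ 183 mL = 0.06557377 mg/mL = 65.57377 mcg/mL
Rate = 7764.545 mcg/hr ÷ 65.57377 mcg/mL = 118.4093 mL/hr

118.4 mL/hr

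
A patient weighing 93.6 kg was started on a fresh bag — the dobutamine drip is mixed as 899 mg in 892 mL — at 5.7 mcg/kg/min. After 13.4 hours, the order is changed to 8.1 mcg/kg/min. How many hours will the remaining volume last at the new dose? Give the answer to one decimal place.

Initial rate:
Dose = 5.7 mcg/kg/min × 93.6 kg = 533.52 mcg/min
533.52 mcg/min × 60 min/hr = 32011.2 mcg/hr
Concentration = 899 mg ÷ 892 mL = 1.007848 mg/mL = 1007.848 mcg/mL
Rate = 32011.2 mcg/hr ÷ 1007.848 mcg/mL = 31.76195 mL/hr
Volume infused so far = 31.76195 mL/hr × 13.4 hr = 425.6101 mL
Volume remaining = 892 − 425.6101 = 466.3899 mL
New rate:
Dose = 8.1 mcg/kg/min × 93.6 kg = 758.16 mcg/min
758.16 mcg/min × 60 min/hr = 45489.6 mcg/hr
Rate = 45489.6 mcg/hr ÷ 1007.848 mcg/mL = 45.1354 mL/hr
Time remaining = 466.3899 mL ÷ 45.1354 mL/hr = 10.33313 hr

10.3 hours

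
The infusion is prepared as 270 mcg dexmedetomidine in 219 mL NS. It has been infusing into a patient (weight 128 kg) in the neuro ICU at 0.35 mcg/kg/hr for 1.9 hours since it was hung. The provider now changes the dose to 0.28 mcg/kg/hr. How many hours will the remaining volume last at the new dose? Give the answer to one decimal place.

Initial rate:
Dose = 0.35 mcg/kg/hr × 128 kg = 44.8 mcg/hr
Concentration = 270 mcg ÷ 219 mL = 1.232877 mcg/mL
Rate = 44.8 mcg/hr ÷ 1.232877 mcg/mL = 36.33778 mL/hr
Volume infused so far = 36.33778 mL/hr × 1.9 hr = 69.04178 mL
Volume remaining = 219 − 69.04178 = 149.9582 mL
New rate:
Dose = 0.28 mcg/kg/hr × 128 kg = 35.84 mcg/hr
Rate = 35.84 mcg/hr ÷ 1.232877 mcg/mL = 29.07022 mL/hr
Time remaining = 149.9582 mL ÷ 29.07022 mL/hr = 5.158482 hr

5.2 hours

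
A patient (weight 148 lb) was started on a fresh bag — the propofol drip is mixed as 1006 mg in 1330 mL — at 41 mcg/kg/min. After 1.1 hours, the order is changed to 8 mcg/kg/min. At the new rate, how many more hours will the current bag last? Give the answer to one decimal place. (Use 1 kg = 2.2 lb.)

Initial rate:
Weight = 148 lb ÷ 2.2 lb/kg = 67.27273 kg
Dose = 41 mcg/kg/min × 67.27273 kg = 2758.182 mcg/min
2758.182 mcg/min × 60 min/hr = 165490.9 mcg/hr
Concentration = 1006 mg ÷ 1330 mL = 0.756391 mg/mL = 756.391 mcg/mL
Rate = 165490.9 mcg/hr ÷ 756.391 mcg/mL = 218.7902 mL/hr
Volume infused so far = 218.7902 mL/hr × 1.1 hr = 240.6692 mL
Volume remaining = 1330 − 240.6692 = 1089.331 mL
New rate:
Dose = 8 mcg/kg/min × 67.27273 kg = 538.1818 mcg/min
538.1818 mcg/min × 60 min/hr = 32290.91 mcg/hr
Rate = 32290.91 mcg/hr ÷ 756.391 mcg/mL = 42.69076 mL/hr
Time remaining = 1089.331 mL ÷ 42.69076 mL/hr = 25.51678 hr

25.5 hours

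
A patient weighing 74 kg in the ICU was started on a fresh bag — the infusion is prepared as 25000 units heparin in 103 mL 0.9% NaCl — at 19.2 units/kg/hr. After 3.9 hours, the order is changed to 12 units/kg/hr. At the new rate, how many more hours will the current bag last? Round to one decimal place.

Initial rate:
Dose = 19.2 units/kg/hr × 74 kg = 1420.8 units/hr
Concentration = 25000 units ÷ 103 mL = 242.7184 units/mL
Rate = 1420.8 units/hr ÷ 242.7184 units/mL = 5.853696 mL/hr
Volume infused so far = 5.853696 mL/hr × 3.9 hr = 22.82941 mL
Volume remaining = 103 − 22.82941 = 80.17059 mL
New rate:
Dose = 12 units/kg/hr × 74 kg = 888 units/hr
Rate = 888 units/hr ÷ 242.7184 units/mL = 3.65856 mL/hr
Time remaining = 80.17059 mL ÷ 3.65856 mL/hr = 21.91315 hr

21.9 hours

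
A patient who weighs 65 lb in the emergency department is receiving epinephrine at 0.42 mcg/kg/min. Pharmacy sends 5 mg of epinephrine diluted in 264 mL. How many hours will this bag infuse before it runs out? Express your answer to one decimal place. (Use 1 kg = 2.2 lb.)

Weight = 65 lb ÷ 2.2 lb/kg = 29.54545 kg
Dose = 0.42 mcg/kg/min × 29.54545 kg = 12.40909 mcg/min
12.40909 mcg/min × 60 min/hr = 744.5455 mcg/hr
Concentration = 5 mg ÷ 264 mL = 0.01893939 mg/mL = 18.93939 mcg/mL
Rate = 744.5455 mcg/hr ÷ 18.93939 mcg/mL = 39.312 mL/hr
Duration = 264 mL ÷ 39.312 mL/hr = 6.715507 hr

6.7 hours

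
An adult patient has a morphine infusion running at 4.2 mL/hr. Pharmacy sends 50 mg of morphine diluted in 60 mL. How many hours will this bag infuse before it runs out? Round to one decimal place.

14.3 hours

Duration = 60 mL ÷ 4.2 mL/hr = 14.28571 hr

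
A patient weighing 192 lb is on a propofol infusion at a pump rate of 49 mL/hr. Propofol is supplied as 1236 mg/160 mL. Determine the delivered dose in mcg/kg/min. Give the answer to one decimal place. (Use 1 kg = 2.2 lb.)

72.3 mcg/kg/min

Weight = 192 lb ÷ 2.2 lb/kg = 87.27273 kg
Concentration = 1236 mg ÷ 160 mL = 7.725 mg/mL = 7725 mcg/mL
Drug rate = 49 mL/hr × 7725 mcg/mL = 378525 mcg/hr
378525 mcg/hr ÷ 60 min/hr = 6308.75 mcg/min
6308.75 mcg/min ÷ 87.27273 kg = 72.28776 mcg/kg/min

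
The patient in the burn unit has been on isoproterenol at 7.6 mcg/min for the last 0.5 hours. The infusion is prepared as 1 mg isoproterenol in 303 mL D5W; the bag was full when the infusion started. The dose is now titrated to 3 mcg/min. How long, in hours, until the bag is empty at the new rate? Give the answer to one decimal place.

4.3 hours

Initial rate:
7.6 mcg/min × 60 min/hr = 456 mcg/hr
Concentration = 1 mg ÷ 303 mL = 0.00330033 mg/mL = 3.30033 mcg/mL
Rate = 456 mcg/hr ÷ 3.30033 mcg/mL = 138.168 mL/hr
Volume infused so far = 138.168 mL/hr × 0.5 hr = 69.084 mL
Volume remaining = 303 − 69.084 = 233.916 mL
New rate:
3 mcg/min × 60 min/hr = 180 mcg/hr
Rate = 180 mcg/hr ÷ 3.30033 mcg/mL = 54.54 mL/hr
Time remaining = 233.916 mL ÷ 54.54 mL/hr = 4.288889 hr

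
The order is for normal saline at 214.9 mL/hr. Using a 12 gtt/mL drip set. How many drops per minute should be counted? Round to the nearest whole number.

43 gtt/min

214.9 mL/hr ÷ 60 min/hr = 3.581667 mL/min
3.581667 mL/min × 12 gtt/mL = 42.98 gtt/min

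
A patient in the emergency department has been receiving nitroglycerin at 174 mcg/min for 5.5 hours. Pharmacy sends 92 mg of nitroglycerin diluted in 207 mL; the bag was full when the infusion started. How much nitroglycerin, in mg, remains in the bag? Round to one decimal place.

34.6 mg

174 mcg/min × 60 min/hr = 10440 mcg/hr
Concentration = 92 mg ÷ 207 mL = 0.4444444 mg/mL = 444.4444 mcg/mL
Rate = 10440 mcg/hr ÷ 444.4444 mcg/mL = 23.49 mL/hr
Volume infused = 23.49 mL/hr × 5.5 hr = 129.195 mL
Volume remaining = 207 − 129.195 = 77.805 mL
Drug remaining = 77.805 mL × 444.4444 mcg/mL = 34580 mcg = 34.58 mg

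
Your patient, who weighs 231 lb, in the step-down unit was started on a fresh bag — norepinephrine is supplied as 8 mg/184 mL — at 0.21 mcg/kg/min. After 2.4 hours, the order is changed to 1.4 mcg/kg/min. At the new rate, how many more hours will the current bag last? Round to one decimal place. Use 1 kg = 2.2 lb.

0.5 hours

Initial rate:
Weight = 231 lb ÷ 2.2 lb/kg = 105 kg
Dose = 0.21 mcg/kg/min × 105 kg = 22.05 mcg/min
22.05 mcg/min × 60 min/hr = 1323 mcg/hr
Concentration = 8 mg ÷ 184 mL = 0.04347826 mg/mL = 43.47826 mcg/mL
Rate = 1323 mcg/hr ÷ 43.47826 mcg/mL = 30.429 mL/hr
Volume infused so far = 30.429 mL/hr × 2.4 hr = 73.0296 mL
Volume remaining = 184 − 73.0296 = 110.9704 mL
New rate:
Dose = 1.4 mcg/kg/min × 105 kg = 147 mcg/min
147 mcg/min × 60 min/hr = 8820 mcg/hr
Rate = 8820 mcg/hr ÷ 43.47826 mcg/mL = 202.86 mL/hr
Time remaining = 110.9704 mL ÷ 202.86 mL/hr = 0.5470295 hr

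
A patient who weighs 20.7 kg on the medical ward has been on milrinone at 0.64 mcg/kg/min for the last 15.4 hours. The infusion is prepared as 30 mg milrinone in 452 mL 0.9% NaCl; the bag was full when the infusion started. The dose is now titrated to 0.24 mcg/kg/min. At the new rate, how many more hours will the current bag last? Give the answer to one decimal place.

59.6 hours

Initial rate:
Dose = 0.64 mcg/kg/min × 20.7 kg = 13.248 mcg/min
13.248 mcg/min × 60 min/hr = 794.88 mcg/hr
Concentration = 30 mg ÷ 452 mL = 0.06637168 mg/mL = 66.37168 mcg/mL
Rate = 794.88 mcg/hr ÷ 66.37168 mcg/mL = 11.97619 mL/hr
Volume infused so far = 11.97619 mL/hr × 15.4 hr = 184.4334 mL
Volume remaining = 452 − 184.4334 = 267.5666 mL
New rate:
Dose = 0.24 mcg/kg/min × 20.7 kg = 4.968 mcg/min
4.968 mcg/min × 60 min/hr = 298.08 mcg/hr
Rate = 298.08 mcg/hr ÷ 66.37168 mcg/mL = 4.491072 mL/hr
Time remaining = 267.5666 mL ÷ 4.491072 mL/hr = 59.57746 hr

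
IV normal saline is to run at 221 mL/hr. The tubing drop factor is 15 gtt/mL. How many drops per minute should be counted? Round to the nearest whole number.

221 mL/hr ÷ 60 min/hr = 3.683333 mL/min
3.683333 mL/min × 15 gtt/mL = 55.25 gtt/min

55 gtt/min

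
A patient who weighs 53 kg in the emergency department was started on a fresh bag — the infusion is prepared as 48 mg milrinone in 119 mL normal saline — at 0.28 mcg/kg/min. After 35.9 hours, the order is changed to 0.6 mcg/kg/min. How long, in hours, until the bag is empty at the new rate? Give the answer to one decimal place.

8.4 hours

Initial rate:
Dose = 0.28 mcg/kg/min × 53 kg = 14.84 mcg/min
14.84 mcg/min × 60 min/hr = 890.4 mcg/hr
Concentration = 48 mg ÷ 119 mL = 0.4033613 mg/mL = 403.3613 mcg/mL
Rate = 890.4 mcg/hr ÷ 403.3613 mcg/mL = 2.20745 mL/hr
Volume infused so far = 2.20745 mL/hr × 35.9 hr = 79.24746 mL
Volume remaining = 119 − 79.24746 = 39.75254 mL
New rate:
Dose = 0.6 mcg/kg/min × 53 kg = 31.8 mcg/min
31.8 mcg/min × 60 min/hr = 1908 mcg/hr
Rate = 1908 mcg/hr ÷ 403.3613 mcg/mL = 4.73025 mL/hr
Time remaining = 39.75254 mL ÷ 4.73025 mL/hr = 8.403899 hr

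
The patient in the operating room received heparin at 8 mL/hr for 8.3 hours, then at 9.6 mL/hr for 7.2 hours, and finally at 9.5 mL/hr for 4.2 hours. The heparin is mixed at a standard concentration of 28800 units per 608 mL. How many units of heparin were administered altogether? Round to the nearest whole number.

Concentration = 28800 units ÷ 608 mL = 47.36842 units/mL
Stage 1: 8 mL/hr × 8.3 hr = 66.4 mL → 66.4 mL × 47.36842 units/mL = 3145.263 units
Stage 2: 9.6 mL/hr × 7.2 hr = 69.12 mL → 69.12 mL × 47.36842 units/mL = 3274.105 units
Stage 3: 9.5 mL/hr × 4.2 hr = 39.9 mL → 39.9 mL × 47.36842 units/mL = 1890 units
Total = 3145.263 + 3274.105 + 1890 = 8309.368 units

8309 units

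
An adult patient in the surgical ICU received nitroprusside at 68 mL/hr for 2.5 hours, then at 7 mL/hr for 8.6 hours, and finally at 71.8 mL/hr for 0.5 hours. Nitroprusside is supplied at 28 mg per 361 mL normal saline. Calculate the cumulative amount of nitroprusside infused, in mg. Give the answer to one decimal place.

Concentration = 28 mg ÷ 361 mL = 0.07756233 mg/mL
Stage 1: 68 mL/hr × 2.5 hr = 170 mL → 170 mL × 0.07756233 mg/mL = 13.1856 mg
Stage 2: 7 mL/hr × 8.6 hr = 60.2 mL → 60.2 mL × 0.07756233 mg/mL = 4.669252 mg
Stage 3: 71.8 mL/hr × 0.5 hr = 35.9 mL → 35.9 mL × 0.07756233 mg/mL = 2.784488 mg
Total = 13.1856 + 4.669252 + 2.784488 = 20.63934 mg

20.6 mg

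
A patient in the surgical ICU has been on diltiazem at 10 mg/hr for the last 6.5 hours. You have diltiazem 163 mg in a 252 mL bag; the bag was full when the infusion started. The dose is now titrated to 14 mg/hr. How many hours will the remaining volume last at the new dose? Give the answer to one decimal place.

7.0 hours

Initial rate:
Concentration = 163 mg ÷ 252 mL = 0.6468254 mg/mL
Rate = 10 mg/hr ÷ 0.6468254 mg/mL = 15.46012 mL/hr
Volume infused so far = 15.46012 mL/hr × 6.5 hr = 100.4908 mL
Volume remaining = 252 − 100.4908 = 151.5092 mL
New rate:
Rate = 14 mg/hr ÷ 0.6468254 mg/mL = 21.64417 mL/hr
Time remaining = 151.5092 mL ÷ 21.64417 mL/hr = 7 hr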